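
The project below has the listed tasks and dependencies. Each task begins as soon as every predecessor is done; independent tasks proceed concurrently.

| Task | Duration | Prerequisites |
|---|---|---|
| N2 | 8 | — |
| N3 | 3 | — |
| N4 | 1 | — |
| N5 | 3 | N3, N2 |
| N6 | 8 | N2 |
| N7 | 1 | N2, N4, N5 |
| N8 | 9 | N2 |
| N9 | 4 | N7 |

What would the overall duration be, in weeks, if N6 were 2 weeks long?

Critical path before the change: N2→N8 = 8+9 = 17 giving 17 weeks.
N6 has 1 week of float (longest path through it is 16).
The critical path is still N2→N8; finish is now 17 weeks.

17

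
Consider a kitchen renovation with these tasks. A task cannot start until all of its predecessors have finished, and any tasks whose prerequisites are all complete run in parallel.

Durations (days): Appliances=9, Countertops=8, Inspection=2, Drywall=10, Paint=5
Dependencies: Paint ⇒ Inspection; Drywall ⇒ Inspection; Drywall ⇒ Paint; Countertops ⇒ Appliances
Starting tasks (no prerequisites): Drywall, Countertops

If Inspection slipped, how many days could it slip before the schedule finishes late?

0

Drywall→Paint→Inspection = 10+5+2 = 17 sets the makespan at 17 days.
Inspection finishes as early as 17 and must finish by 17.
Float = 17 − 17 = 0.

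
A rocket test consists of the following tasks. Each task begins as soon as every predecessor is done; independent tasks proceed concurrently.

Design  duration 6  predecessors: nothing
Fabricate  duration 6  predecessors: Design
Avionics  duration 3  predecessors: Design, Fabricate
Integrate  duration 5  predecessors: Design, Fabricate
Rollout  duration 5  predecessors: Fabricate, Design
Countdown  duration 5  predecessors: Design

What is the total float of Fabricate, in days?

0

Design→Fabricate→Integrate = 6+6+5 = 17 sets the makespan at 17 days.
Longest path through Fabricate: 17 days (earliest finish 12, latest finish 12).
Float = 17 − 17 = 0.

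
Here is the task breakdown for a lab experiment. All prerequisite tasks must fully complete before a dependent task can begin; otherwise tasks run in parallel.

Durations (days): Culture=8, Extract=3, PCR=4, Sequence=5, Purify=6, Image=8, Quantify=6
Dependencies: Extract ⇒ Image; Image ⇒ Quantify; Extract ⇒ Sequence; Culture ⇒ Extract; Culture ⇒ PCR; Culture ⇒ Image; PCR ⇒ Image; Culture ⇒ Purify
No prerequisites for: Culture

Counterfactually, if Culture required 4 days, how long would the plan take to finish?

The binding path is Culture→PCR→Image→Quantify = 8+4+8+6 = 26; finish at 26 days.
Culture is on the critical path; changing it to 4 makes that path 22 days.
That remains the longest chain; total 22 days.

22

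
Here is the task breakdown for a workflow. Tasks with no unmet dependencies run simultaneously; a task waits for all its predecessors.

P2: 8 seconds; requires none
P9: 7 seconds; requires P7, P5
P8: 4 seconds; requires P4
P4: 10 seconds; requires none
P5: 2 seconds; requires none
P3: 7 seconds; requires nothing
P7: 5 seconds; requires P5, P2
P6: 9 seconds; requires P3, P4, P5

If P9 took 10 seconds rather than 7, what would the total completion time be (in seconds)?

Baseline: P2→P7→P9 = 8+5+7 = 20 → 20 seconds.
P9 lies on that path, so at 10 seconds the path becomes 23 seconds.
The critical path is still P2→P7→P9; finish is now 23 seconds.

23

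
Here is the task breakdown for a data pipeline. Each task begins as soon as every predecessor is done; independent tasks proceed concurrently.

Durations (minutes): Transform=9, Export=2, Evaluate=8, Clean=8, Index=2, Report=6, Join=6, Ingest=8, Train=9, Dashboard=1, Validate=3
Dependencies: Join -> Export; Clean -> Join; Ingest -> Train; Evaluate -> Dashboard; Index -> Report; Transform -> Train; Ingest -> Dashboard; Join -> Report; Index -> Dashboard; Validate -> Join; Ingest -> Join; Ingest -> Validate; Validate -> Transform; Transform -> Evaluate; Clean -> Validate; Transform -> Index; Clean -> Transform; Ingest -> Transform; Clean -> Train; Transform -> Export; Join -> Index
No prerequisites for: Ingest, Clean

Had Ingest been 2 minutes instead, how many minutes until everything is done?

29

The binding path is Ingest→Validate→Transform→Train = 8+3+9+9 = 29; finish at 29 minutes.
Ingest lies on that path, so at 2 minutes the path becomes 23 minutes.
Now Clean→Validate→Transform→Train = 8+3+9+9 = 29 is longest, so the finish becomes 29 minutes.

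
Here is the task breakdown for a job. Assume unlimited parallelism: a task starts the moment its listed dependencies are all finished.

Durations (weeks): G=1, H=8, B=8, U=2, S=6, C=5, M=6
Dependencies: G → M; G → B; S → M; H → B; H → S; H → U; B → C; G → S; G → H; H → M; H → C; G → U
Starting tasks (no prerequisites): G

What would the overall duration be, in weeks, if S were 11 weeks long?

26

Critical path before the change: G→H→B→C = 1+8+8+5 = 22 giving 22 weeks.
S is off the critical path — its longest chain is 21 weeks, giving 1 of slack.
New critical path: G→H→S→M = 1+8+11+6 = 26 ⇒ 26 weeks.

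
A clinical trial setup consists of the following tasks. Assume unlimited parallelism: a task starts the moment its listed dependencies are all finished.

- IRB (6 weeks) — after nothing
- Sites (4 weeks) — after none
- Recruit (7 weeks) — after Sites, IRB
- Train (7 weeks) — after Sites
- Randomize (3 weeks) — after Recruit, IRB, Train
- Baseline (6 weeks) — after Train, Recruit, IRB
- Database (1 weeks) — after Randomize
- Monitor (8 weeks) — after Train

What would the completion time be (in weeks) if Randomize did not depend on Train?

Original critical path: IRB→Recruit→Baseline = 6+7+6 = 19 ⇒ 19 weeks.
Dropping Train→Randomize doesn't change Randomize's earliest start (13); another predecessor still binds.
The longest chain is now IRB→Recruit→Baseline = 6+7+6 = 19, so the job takes 19 weeks.

19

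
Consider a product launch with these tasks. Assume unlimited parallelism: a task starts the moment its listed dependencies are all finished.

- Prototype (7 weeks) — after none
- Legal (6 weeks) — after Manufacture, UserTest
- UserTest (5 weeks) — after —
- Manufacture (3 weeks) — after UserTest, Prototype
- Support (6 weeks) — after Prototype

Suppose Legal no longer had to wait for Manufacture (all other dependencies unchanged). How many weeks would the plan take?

With the dependency in place, Prototype→Manufacture→Legal = 7+3+6 = 16 sets the finish at 16 weeks.
Without Manufacture→Legal, Legal's earliest start moves from 10 to 5.
New critical path: Prototype→Support = 7+6 = 13 ⇒ 13 weeks.

13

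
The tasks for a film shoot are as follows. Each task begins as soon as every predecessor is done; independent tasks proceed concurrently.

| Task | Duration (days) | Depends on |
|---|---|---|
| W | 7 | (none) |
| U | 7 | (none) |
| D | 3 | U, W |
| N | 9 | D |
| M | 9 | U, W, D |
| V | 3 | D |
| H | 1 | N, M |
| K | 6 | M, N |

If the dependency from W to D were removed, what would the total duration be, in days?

25

With the dependency in place, W→D→N→K = 7+3+9+6 = 25 sets the finish at 25 days.
Dropping W→D doesn't change D's earliest start (7); another predecessor still binds.
New critical path: U→D→N→K = 7+3+9+6 = 25 ⇒ 25 days.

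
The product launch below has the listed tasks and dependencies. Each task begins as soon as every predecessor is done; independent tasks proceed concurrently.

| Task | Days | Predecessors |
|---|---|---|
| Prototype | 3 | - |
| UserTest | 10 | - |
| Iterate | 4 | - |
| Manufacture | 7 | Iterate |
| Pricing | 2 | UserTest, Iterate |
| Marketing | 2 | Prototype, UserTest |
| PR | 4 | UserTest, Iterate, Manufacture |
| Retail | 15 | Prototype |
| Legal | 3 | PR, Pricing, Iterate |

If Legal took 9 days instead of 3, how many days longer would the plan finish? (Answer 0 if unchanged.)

The binding path is Iterate→Manufacture→PR→Legal = 4+7+4+3 = 18; finish at 18 days.
Since Legal is critical, the +6 change carries straight to that chain (now 24 days).
No other chain overtakes it, so the finish is 24 days.
Change in finish: 24 − 18 = +6 days.

6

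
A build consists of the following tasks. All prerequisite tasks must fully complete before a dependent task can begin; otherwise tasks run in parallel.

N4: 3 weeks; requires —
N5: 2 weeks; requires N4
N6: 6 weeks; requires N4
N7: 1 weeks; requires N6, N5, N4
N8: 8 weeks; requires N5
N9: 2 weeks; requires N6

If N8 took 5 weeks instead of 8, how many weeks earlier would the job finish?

Critical path before the change: N4→N5→N8 = 3+2+8 = 13 giving 13 weeks.
Since N8 is critical, the -3 change carries straight to that chain (now 10 weeks).
The binding chain switches to N4→N6→N9 = 3+6+2 = 11; finish 11 weeks.
Change in finish: 11 − 13 = -2 weeks.

2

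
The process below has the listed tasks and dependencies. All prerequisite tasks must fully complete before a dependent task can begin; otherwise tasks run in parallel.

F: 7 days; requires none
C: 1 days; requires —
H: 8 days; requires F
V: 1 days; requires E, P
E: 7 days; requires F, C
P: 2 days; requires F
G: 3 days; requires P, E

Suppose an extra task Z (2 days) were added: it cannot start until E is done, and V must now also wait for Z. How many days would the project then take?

Originally the project takes 17 days.
With Z inserted, V now waits for max(E, P, Z).
New critical path: F→E→Z→V = 7+7+2+1 = 17 ⇒ 17 days.

17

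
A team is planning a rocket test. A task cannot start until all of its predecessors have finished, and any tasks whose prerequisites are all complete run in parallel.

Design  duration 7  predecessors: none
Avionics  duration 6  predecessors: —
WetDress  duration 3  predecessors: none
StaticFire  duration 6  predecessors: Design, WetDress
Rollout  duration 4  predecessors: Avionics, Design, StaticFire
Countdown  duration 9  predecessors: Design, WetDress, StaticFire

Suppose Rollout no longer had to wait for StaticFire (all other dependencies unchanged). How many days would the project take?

Before: longest chain Design→StaticFire→Countdown = 7+6+9 = 22, finish 22.
Without StaticFire→Rollout, Rollout's earliest start moves from 13 to 7.
After: Design→StaticFire→Countdown = 7+6+9 = 22 → 22 days.

22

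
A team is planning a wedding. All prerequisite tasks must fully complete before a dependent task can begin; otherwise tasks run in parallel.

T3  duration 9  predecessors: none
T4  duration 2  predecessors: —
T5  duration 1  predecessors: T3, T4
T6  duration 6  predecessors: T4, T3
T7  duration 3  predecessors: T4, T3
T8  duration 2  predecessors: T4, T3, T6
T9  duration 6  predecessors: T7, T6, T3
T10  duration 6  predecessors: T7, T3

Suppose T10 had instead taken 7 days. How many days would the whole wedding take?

21

As given, the longest chain is T3→T6→T9 = 9+6+6 = 21, so the finish is 21 days.
T10 is off the critical path — its longest chain is 18 days, giving 3 of slack.
That remains the longest chain; total 21 days.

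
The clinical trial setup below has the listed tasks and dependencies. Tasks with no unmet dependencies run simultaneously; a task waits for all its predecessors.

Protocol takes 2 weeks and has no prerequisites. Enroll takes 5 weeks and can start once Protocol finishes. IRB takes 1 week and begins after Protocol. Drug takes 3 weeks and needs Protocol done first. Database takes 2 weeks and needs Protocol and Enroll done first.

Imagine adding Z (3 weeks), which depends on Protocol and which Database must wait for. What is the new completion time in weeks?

Originally the schedule takes 9 weeks.
With Z inserted, Database now waits for max(Protocol, Enroll, Z).
New critical path: Protocol→Enroll→Database = 2+5+2 = 9 ⇒ 9 weeks.

9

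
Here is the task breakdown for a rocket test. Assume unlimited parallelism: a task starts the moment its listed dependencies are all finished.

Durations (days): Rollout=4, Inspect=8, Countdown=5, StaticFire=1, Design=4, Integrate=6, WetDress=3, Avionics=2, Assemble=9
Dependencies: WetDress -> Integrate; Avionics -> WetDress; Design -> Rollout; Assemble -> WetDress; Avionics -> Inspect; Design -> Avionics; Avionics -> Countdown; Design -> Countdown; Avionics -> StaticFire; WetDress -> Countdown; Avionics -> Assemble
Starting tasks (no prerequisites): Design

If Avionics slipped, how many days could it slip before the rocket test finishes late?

0

Critical path: Design→Avionics→Assemble→WetDress→Integrate = 4+2+9+3+6 = 24, so the finish is 24 days.
Avionics finishes as early as 6 and must finish by 6.
So Avionics can slip 6 − 6 = 0 days.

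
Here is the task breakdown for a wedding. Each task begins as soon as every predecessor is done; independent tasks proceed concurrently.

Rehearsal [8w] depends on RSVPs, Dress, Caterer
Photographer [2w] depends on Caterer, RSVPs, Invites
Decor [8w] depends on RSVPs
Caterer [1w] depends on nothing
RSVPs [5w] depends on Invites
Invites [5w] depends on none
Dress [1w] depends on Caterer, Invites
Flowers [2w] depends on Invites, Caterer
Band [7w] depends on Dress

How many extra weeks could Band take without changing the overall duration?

5

The longest chain is Invites→RSVPs→Rehearsal = 5+5+8 = 18; overall finish 18 weeks.
Longest path through Band: 13 weeks (earliest finish 13, latest finish 18).
Float = 18 − 13 = 5.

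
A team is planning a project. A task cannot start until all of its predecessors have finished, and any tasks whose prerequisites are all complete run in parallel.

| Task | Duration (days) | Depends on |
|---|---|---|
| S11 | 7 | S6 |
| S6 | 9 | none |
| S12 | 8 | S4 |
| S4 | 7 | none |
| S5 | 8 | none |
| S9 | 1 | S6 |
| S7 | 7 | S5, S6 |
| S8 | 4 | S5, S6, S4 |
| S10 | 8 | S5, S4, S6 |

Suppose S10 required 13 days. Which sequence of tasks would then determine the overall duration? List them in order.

S6, S10

As given, the longest chain is S6→S10 = 9+8 = 17, so the finish is 17 days.
S10 is on the critical path; changing it to 13 makes that path 22 days.
No other chain overtakes it, so the finish is 22 days.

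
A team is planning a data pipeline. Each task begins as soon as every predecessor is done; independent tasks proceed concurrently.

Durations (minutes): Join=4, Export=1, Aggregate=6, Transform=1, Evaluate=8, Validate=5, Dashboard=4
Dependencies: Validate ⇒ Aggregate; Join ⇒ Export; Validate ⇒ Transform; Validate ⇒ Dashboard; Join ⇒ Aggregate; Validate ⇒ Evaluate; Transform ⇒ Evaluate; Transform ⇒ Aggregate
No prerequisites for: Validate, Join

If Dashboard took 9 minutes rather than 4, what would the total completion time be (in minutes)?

Critical path before the change: Validate→Transform→Evaluate = 5+1+8 = 14 giving 14 minutes.
Dashboard has 5 minutes of float (longest path through it is 9).
The critical path is still Validate→Transform→Evaluate; finish is now 14 minutes.

14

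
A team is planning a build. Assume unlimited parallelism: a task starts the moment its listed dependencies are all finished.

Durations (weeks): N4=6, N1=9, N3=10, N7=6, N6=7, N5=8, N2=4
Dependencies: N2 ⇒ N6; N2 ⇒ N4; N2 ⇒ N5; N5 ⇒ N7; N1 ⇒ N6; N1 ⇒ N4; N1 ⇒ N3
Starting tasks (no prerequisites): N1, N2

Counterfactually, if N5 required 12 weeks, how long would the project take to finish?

22

The binding path is N1→N3 = 9+10 = 19; finish at 19 weeks.
N5 has 1 week of float (longest path through it is 18).
New critical path: N2→N5→N7 = 4+12+6 = 22 ⇒ 22 weeks.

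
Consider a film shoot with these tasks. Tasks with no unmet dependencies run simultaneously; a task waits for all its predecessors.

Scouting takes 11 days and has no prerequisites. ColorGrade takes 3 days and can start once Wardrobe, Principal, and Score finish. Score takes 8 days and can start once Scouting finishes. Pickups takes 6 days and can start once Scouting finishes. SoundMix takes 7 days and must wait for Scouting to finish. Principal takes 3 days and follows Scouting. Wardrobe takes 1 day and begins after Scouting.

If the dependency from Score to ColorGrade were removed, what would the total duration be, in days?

19

Original critical path: Scouting→Score→ColorGrade = 11+8+3 = 22 ⇒ 22 days.
Without Score→ColorGrade, ColorGrade's earliest start moves from 19 to 14.
After: Scouting→Score = 11+8 = 19 → 19 days.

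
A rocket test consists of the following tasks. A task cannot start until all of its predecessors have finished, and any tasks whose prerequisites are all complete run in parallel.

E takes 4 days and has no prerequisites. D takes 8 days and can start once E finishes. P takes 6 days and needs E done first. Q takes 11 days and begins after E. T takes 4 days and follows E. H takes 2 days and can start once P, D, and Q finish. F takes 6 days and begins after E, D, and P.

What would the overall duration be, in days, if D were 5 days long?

17

The binding path is E→D→F = 4+8+6 = 18; finish at 18 days.
D is on the critical path; changing it to 5 makes that path 15 days.
Now E→Q→H = 4+11+2 = 17 is longest, so the finish becomes 17 days.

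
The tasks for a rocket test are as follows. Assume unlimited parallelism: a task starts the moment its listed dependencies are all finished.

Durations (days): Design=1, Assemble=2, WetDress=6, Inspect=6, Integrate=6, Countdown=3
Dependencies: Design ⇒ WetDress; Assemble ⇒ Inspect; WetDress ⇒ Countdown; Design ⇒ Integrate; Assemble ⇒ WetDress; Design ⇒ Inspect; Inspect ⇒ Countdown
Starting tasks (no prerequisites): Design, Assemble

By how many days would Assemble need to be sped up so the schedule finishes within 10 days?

Current finish: 11 days; target: 10.
Assemble is on every critical path, so each day cut from Assemble cuts the finish by one (this holds down to a finish of 10).
Need 11 − 10 = 1 day off Assemble → Assemble becomes 1 day, finish becomes 10.

1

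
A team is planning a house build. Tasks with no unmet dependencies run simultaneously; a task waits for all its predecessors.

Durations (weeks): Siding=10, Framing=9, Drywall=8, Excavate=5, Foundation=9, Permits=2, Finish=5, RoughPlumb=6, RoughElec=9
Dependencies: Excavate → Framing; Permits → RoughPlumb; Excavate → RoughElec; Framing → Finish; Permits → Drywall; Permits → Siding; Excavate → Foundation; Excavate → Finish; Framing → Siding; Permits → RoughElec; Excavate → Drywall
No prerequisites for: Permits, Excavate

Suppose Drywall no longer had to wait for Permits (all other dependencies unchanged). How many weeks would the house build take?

With the dependency in place, Excavate→Framing→Siding = 5+9+10 = 24 sets the finish at 24 weeks.
Dropping Permits→Drywall doesn't change Drywall's earliest start (5); another predecessor still binds.
New critical path: Excavate→Framing→Siding = 5+9+10 = 24 ⇒ 24 weeks.

24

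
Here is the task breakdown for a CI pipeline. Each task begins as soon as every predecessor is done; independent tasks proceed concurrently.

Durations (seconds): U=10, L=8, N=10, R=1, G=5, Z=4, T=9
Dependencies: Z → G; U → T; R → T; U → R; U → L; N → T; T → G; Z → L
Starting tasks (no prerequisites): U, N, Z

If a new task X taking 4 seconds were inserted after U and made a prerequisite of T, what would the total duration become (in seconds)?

28

Originally the project takes 25 seconds.
With X inserted, T now waits for max(N, R, U, X).
New critical path: U→X→T→G = 10+4+9+5 = 28 ⇒ 28 seconds.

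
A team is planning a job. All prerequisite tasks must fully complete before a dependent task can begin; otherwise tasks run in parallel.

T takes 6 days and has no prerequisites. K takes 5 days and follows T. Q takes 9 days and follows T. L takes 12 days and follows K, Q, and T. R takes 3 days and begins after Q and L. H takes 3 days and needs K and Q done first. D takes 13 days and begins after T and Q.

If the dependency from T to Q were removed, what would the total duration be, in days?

26

Before: longest chain T→Q→L→R = 6+9+12+3 = 30, finish 30.
Without T→Q, Q's earliest start moves from 6 to 0.
After: T→K→L→R = 6+5+12+3 = 26 → 26 days.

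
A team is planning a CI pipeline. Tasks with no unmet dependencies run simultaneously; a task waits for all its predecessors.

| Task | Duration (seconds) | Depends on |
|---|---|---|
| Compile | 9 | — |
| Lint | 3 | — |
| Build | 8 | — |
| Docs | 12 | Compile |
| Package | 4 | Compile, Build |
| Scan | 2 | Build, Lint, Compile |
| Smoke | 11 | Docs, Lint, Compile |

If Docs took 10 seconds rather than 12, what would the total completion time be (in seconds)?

30

Critical path before the change: Compile→Docs→Smoke = 9+12+11 = 32 giving 32 seconds.
Docs is on the critical path; changing it to 10 makes that path 30 seconds.
That remains the longest chain; total 30 seconds.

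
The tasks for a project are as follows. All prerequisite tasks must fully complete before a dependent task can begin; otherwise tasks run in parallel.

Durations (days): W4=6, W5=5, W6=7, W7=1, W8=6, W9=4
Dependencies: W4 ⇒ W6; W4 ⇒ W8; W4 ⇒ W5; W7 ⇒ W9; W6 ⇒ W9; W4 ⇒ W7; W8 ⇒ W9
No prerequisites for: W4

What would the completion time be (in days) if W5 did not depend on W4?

With the dependency in place, W4→W6→W9 = 6+7+4 = 17 sets the finish at 17 days.
Without W4→W5, W5's earliest start moves from 6 to 0.
The longest chain is now W4→W6→W9 = 6+7+4 = 17, so the job takes 17 days.

17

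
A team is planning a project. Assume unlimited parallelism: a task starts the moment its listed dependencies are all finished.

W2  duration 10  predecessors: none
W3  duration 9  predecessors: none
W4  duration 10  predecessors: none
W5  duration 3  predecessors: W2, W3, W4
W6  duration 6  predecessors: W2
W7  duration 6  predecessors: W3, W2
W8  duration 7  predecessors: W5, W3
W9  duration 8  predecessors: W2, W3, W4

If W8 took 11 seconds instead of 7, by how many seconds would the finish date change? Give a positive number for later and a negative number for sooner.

4

As given, the longest chain is W2→W5→W8 = 10+3+7 = 20, so the finish is 20 seconds.
W8 is on the critical path; changing it to 11 makes that path 24 seconds.
That remains the longest chain; total 24 seconds.
Change in finish: 24 − 20 = +4 seconds.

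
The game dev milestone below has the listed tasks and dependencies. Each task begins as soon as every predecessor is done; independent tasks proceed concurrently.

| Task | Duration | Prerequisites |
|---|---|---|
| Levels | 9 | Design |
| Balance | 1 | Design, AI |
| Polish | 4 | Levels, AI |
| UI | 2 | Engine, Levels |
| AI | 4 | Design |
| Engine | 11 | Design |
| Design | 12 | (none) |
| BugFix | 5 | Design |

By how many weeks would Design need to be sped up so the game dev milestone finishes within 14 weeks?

11

Current finish: 25 weeks; target: 14.
Design is on every critical path, so each week cut from Design cuts the finish by one (this holds down to a finish of 14).
Need 25 − 14 = 11 weeks off Design → Design becomes 1 week, finish becomes 14.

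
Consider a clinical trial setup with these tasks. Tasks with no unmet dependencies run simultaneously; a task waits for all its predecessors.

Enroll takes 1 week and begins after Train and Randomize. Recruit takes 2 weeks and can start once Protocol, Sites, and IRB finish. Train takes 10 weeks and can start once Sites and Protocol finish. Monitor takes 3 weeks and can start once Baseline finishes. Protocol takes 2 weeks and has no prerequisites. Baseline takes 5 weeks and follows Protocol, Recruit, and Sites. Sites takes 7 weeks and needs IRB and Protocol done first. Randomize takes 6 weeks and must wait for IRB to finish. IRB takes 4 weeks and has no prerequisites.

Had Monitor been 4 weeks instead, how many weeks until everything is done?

Actual critical path: IRB→Sites→Train→Enroll = 4+7+10+1 = 22 ⇒ 22 weeks.
Monitor has 1 week of float (longest path through it is 21).
The binding chain switches to IRB→Sites→Recruit→Baseline→Monitor = 4+7+2+5+4 = 22; finish 22 weeks.

22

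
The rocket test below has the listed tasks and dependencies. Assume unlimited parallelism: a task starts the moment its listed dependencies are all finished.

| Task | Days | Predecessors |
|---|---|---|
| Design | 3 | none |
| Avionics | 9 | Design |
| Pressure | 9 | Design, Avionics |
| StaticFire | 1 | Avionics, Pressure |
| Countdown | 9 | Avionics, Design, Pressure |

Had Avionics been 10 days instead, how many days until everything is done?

As given, the longest chain is Design→Avionics→Pressure→Countdown = 3+9+9+9 = 30, so the finish is 30 days.
Since Avionics is critical, the +1 change carries straight to that chain (now 31 days).
That remains the longest chain; total 31 days.

31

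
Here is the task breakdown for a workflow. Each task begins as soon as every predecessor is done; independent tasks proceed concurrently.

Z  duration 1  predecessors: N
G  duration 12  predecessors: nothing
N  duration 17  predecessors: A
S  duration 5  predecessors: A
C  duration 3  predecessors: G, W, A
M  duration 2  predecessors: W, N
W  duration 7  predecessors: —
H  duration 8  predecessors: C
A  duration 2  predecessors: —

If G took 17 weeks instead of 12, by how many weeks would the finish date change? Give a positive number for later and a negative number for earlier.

5

Critical path before the change: G→C→H = 12+3+8 = 23 giving 23 weeks.
G is on the critical path; changing it to 17 makes that path 28 weeks.
No other chain overtakes it, so the finish is 28 weeks.
Change in finish: 28 − 23 = +5 weeks.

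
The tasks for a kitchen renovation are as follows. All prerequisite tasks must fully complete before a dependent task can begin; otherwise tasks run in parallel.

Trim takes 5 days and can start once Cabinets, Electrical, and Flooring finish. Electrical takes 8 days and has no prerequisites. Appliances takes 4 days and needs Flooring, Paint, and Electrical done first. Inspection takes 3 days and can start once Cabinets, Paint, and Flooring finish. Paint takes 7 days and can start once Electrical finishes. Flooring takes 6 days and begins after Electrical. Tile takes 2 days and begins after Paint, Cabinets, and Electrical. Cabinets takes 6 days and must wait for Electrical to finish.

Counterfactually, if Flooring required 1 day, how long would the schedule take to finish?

19

As given, the longest chain is Electrical→Flooring→Trim = 8+6+5 = 19, so the finish is 19 days.
Flooring lies on that path, so at 1 day the path becomes 14 days.
The binding chain switches to Electrical→Cabinets→Trim = 8+6+5 = 19; finish 19 days.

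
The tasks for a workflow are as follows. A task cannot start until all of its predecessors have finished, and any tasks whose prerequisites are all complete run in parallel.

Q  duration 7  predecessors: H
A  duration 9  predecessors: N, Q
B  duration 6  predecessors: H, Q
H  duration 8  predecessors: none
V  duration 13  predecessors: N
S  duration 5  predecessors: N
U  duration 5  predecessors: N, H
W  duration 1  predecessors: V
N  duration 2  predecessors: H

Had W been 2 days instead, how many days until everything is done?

25

As given, the longest chain is H→N→V→W = 8+2+13+1 = 24, so the finish is 24 days.
W lies on that path, so at 2 days the path becomes 25 days.
No other chain overtakes it, so the finish is 25 days.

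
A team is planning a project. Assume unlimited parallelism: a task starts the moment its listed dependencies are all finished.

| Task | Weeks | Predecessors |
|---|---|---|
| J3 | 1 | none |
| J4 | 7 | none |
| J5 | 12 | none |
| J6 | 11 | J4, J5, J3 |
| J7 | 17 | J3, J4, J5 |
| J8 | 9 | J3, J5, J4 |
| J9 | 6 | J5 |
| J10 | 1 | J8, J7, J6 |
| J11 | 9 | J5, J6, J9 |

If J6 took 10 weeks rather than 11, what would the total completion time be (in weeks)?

31

Actual critical path: J5→J6→J11 = 12+11+9 = 32 ⇒ 32 weeks.
J6 is on the critical path; changing it to 10 makes that path 31 weeks.
The critical path is still J5→J6→J11; finish is now 31 weeks.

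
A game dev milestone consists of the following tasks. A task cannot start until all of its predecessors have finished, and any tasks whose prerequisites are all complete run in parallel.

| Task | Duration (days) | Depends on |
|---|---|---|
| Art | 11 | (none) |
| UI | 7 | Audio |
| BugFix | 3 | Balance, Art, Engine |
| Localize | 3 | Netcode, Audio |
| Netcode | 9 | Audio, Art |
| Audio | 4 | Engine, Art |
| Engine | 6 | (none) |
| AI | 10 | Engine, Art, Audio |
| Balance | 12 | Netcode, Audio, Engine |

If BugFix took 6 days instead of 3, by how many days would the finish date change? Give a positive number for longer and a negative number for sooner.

The binding path is Art→Audio→Netcode→Balance→BugFix = 11+4+9+12+3 = 39; finish at 39 days.
BugFix is on the critical path; changing it to 6 makes that path 42 days.
No other chain overtakes it, so the finish is 42 days.
Change in finish: 42 − 39 = +3 days.

3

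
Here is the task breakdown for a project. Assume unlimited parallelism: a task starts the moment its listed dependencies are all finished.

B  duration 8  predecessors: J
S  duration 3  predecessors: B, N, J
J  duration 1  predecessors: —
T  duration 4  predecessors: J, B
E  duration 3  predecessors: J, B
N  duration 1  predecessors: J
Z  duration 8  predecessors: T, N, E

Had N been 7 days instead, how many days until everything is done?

Actual critical path: J→B→T→Z = 1+8+4+8 = 21 ⇒ 21 days.
The longest path through N is only 10 days, so N has float 11.
That remains the longest chain; total 21 days.

21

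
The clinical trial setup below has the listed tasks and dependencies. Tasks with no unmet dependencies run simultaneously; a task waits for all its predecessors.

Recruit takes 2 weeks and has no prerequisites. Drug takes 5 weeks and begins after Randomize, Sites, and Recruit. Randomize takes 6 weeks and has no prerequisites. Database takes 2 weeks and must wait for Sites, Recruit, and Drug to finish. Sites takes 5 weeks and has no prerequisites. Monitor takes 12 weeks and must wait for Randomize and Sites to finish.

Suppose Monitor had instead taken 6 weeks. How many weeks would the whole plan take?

13

Critical path before the change: Randomize→Monitor = 6+12 = 18 giving 18 weeks.
Since Monitor is critical, the -6 change carries straight to that chain (now 12 weeks).
The binding chain switches to Randomize→Drug→Database = 6+5+2 = 13; finish 13 weeks.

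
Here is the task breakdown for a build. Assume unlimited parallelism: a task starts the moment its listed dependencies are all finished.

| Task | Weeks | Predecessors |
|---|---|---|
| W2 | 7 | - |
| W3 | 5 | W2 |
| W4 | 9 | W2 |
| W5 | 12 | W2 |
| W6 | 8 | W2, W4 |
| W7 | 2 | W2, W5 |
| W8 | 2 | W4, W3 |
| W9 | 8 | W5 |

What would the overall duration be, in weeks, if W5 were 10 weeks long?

The binding path is W2→W5→W9 = 7+12+8 = 27; finish at 27 weeks.
W5 lies on that path, so at 10 weeks the path becomes 25 weeks.
That remains the longest chain; total 25 weeks.

25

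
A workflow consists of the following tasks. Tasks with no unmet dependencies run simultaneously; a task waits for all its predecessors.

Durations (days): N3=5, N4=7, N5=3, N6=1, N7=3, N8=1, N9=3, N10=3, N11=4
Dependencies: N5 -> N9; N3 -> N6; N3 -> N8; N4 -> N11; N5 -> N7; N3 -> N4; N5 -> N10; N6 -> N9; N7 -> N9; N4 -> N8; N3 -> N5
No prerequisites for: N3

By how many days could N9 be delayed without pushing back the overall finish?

Critical path: N3→N4→N11 = 5+7+4 = 16, so the finish is 16 days.
N9 finishes as early as 14 and must finish by 16.
So N9 can slip 16 − 14 = 2 days.

2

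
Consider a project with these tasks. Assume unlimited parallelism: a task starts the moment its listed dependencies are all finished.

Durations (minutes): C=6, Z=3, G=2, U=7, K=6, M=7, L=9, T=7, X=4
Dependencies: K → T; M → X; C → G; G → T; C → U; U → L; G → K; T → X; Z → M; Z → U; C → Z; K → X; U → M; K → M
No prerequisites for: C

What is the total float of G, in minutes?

2

Critical path: C→Z→U→M→X = 6+3+7+7+4 = 27, so the finish is 27 minutes.
G finishes as early as 8 and must finish by 10.
Float = 27 − 25 = 2.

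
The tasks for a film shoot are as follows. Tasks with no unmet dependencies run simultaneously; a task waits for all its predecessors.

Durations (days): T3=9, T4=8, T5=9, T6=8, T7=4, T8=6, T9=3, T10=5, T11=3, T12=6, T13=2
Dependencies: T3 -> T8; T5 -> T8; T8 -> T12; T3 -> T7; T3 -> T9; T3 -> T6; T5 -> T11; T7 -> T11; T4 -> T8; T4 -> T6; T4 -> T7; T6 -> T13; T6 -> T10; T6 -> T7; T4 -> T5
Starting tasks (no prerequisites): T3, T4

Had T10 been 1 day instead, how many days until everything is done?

29

The binding path is T4→T5→T8→T12 = 8+9+6+6 = 29; finish at 29 days.
T10 has 7 days of float (longest path through it is 22).
The critical path is still T4→T5→T8→T12; finish is now 29 days.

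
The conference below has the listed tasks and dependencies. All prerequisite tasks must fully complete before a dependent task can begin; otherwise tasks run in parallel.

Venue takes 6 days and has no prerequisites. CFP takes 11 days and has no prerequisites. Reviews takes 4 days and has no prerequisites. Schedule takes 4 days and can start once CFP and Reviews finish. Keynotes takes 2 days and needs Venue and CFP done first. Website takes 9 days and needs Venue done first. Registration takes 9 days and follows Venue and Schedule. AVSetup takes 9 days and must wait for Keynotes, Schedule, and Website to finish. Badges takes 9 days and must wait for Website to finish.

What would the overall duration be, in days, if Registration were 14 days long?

29

Actual critical path: CFP→Schedule→Registration = 11+4+9 = 24 ⇒ 24 days.
Registration lies on that path, so at 14 days the path becomes 29 days.
The critical path is still CFP→Schedule→Registration; finish is now 29 days.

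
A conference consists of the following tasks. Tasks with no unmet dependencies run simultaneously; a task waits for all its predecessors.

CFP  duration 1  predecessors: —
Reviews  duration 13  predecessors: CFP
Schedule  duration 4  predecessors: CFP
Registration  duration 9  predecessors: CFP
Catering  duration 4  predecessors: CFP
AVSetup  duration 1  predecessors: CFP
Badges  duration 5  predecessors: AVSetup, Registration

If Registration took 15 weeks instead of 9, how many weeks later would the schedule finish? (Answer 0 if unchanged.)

Critical path before the change: CFP→Registration→Badges = 1+9+5 = 15 giving 15 weeks.
Registration lies on that path, so at 15 weeks the path becomes 21 weeks.
The critical path is still CFP→Registration→Badges; finish is now 21 weeks.
Change in finish: 21 − 15 = +6 weeks.

6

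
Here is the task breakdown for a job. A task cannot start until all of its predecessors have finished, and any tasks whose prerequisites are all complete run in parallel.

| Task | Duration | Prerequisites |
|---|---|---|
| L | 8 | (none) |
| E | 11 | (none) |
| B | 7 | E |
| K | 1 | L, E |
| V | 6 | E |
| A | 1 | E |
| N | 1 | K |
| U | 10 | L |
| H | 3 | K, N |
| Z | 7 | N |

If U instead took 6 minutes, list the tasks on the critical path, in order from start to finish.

Actual critical path: E→K→N→Z = 11+1+1+7 = 20 ⇒ 20 minutes.
U is off the critical path — its longest chain is 18 minutes, giving 2 of slack.
The critical path is still E→K→N→Z; finish is now 20 minutes.

E, K, N, Z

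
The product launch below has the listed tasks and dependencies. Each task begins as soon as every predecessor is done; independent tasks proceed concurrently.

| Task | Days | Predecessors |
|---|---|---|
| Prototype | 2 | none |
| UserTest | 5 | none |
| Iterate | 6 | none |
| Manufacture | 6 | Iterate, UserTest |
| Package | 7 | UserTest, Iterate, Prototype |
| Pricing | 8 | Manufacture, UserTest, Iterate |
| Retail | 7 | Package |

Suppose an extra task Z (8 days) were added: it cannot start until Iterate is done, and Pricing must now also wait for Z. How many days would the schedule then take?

Originally the schedule takes 20 days.
With Z inserted, Pricing now waits for max(Manufacture, UserTest, Iterate, Z).
New critical path: Iterate→Z→Pricing = 6+8+8 = 22 ⇒ 22 days.

22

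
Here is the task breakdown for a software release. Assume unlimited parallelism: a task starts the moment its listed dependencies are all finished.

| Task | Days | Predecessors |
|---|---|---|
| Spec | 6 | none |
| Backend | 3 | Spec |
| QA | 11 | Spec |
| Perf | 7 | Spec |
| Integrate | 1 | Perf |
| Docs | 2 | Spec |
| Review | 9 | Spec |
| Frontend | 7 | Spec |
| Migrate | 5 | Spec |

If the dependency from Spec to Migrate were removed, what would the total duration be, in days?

Before: longest chain Spec→QA = 6+11 = 17, finish 17.
Without Spec→Migrate, Migrate's earliest start moves from 6 to 0.
New critical path: Spec→QA = 6+11 = 17 ⇒ 17 days.

17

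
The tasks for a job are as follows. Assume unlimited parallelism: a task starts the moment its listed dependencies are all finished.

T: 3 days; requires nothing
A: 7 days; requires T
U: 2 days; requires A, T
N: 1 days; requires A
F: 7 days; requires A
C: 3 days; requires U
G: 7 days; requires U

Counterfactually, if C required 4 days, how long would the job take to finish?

19

Critical path before the change: T→A→U→G = 3+7+2+7 = 19 giving 19 days.
C has 4 days of float (longest path through it is 15).
No other chain overtakes it, so the finish is 19 days.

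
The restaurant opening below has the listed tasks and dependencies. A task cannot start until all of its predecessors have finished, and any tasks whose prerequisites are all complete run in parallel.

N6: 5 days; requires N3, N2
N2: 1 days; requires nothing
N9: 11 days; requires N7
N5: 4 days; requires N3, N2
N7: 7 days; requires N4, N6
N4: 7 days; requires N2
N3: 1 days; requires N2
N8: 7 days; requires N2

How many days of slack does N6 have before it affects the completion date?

Critical path: N2→N4→N7→N9 = 1+7+7+11 = 26, so the finish is 26 days.
N6 finishes as early as 7 and must finish by 8.
So N6 can slip 8 − 7 = 1 day.

1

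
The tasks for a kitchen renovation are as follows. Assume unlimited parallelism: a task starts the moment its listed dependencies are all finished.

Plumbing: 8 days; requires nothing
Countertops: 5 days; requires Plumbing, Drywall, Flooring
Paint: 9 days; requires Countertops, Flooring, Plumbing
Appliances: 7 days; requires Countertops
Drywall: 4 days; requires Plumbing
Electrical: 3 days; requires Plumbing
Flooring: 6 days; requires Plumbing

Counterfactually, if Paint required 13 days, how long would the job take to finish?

Actual critical path: Plumbing→Flooring→Countertops→Paint = 8+6+5+9 = 28 ⇒ 28 days.
Paint lies on that path, so at 13 days the path becomes 32 days.
The critical path is still Plumbing→Flooring→Countertops→Paint; finish is now 32 days.

32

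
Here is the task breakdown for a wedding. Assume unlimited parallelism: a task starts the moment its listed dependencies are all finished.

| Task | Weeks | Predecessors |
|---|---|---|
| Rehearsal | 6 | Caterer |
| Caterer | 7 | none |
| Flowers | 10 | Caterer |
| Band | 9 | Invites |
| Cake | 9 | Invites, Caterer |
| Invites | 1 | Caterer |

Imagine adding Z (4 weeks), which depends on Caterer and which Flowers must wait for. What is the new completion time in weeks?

Originally the job takes 17 weeks.
With Z inserted, Flowers now waits for max(Caterer, Z).
New critical path: Caterer→Z→Flowers = 7+4+10 = 21 ⇒ 21 weeks.

21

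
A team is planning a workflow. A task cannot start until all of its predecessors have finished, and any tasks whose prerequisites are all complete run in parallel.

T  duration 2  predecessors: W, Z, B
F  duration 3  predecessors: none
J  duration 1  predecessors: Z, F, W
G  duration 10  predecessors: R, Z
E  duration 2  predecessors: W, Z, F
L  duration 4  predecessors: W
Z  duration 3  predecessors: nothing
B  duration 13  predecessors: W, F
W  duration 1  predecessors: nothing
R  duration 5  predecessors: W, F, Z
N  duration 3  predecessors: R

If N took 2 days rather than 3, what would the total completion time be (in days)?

The binding path is F→R→G = 3+5+10 = 18; finish at 18 days.
N has 7 days of float (longest path through it is 11).
No other chain overtakes it, so the finish is 18 days.

18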